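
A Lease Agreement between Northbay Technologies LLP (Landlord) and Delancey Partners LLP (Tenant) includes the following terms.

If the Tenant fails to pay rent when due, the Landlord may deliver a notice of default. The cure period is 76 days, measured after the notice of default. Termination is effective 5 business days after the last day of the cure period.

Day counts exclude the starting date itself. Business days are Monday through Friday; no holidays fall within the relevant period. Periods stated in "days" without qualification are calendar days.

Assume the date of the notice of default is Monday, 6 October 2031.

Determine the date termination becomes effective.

26 December 2031

Adding 76 calendar days to 6 October 2031 gives 21 December 2031, which is the last day of the cure period.
The date termination becomes effective: 5 business days after Sunday, 21 December 2031, skipping weekends — Dec 22, Dec 23, Dec 24, Dec 25, Dec 26 — lands on Friday, 26 December 2031.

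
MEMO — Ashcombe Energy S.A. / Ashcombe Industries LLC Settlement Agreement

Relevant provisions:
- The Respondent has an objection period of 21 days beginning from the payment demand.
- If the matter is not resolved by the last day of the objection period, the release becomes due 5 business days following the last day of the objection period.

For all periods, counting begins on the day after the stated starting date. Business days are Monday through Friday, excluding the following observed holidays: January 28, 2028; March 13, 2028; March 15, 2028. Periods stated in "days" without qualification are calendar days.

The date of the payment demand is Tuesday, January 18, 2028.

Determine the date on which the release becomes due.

February 15, 2028

Adding 21 calendar days to January 18, 2028 gives February 8, 2028, which is the last day of the objection period.
From Tuesday, February 8, 2028, 5 business days (Feb 9, Feb 10, Feb 11, Feb 14, Feb 15, skipping weekends) brings us to Tuesday, February 15, 2028, which is the date on which the release becomes due.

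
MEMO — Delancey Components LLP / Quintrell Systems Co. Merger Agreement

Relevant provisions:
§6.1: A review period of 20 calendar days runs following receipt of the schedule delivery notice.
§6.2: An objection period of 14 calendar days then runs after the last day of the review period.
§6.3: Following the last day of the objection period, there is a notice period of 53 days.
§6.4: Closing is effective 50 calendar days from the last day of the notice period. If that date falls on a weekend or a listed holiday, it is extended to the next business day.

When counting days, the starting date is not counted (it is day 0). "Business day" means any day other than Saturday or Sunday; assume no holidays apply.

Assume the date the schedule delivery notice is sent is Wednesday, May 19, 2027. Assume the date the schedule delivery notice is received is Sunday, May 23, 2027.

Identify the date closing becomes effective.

October 7, 2027

Adding 20 calendar days to May 23, 2027 gives June 12, 2027, which is the last day of the review period.
The last day of the objection period: 14 calendar days after June 12, 2027 is June 26, 2027.
The last day of the notice period: 53 calendar days after June 26, 2027 is August 18, 2027.
The date closing becomes effective: 50 calendar days after August 18, 2027 is October 7, 2027. October 7, 2027 is a Thursday, so no roll-forward applies.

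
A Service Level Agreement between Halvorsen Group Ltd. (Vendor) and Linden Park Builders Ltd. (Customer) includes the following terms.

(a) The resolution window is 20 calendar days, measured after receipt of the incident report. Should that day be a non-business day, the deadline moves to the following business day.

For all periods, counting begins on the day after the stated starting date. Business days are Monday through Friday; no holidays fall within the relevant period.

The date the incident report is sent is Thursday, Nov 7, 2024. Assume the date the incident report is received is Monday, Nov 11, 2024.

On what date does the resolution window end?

Dec 2, 2024

Adding 20 calendar days to Nov 11, 2024 gives Dec 1, 2024, which is the last day of the resolution window. That falls on a Sunday, so it rolls to the next business day, Monday, Dec 2, 2024.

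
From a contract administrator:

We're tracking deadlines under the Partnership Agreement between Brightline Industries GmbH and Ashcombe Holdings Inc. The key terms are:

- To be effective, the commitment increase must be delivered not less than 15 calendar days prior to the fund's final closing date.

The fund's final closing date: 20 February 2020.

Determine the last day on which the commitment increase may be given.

Counting back 15 calendar days from 20 February 2020 gives 5 February 2020.

5 February 2020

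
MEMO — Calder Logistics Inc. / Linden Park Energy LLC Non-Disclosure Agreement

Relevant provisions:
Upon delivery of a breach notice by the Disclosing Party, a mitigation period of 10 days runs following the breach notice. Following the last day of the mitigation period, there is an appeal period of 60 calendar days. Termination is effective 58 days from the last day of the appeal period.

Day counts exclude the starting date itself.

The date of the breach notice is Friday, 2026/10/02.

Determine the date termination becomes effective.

2027/02/07

The last day of the mitigation period: 2026/10/02 + 10 days = 2026/10/12.
The last day of the appeal period: 2026/10/12 + 60 days = 2026/12/11.
The date termination becomes effective: 58 calendar days after 2026/12/11 is 2027/02/07.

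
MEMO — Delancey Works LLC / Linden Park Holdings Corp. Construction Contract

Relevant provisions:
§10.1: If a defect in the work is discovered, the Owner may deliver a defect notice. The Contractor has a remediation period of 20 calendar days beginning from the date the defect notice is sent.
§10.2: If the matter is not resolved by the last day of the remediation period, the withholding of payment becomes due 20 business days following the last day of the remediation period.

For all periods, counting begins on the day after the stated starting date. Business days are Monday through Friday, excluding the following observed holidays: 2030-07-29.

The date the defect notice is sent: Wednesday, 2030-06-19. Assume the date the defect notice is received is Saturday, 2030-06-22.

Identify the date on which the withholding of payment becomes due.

Adding 20 calendar days to 2030-06-19 gives 2030-07-09, which is the last day of the remediation period.
From Tuesday, 2030-07-09, 20 business days (Jul 10, Jul 11, Jul 12, Jul 15, …, Aug 5, Aug 6, Aug 7, skipping weekends and the listed holiday on Jul 29) brings us to Wednesday, 2030-08-07, which is the date on which the withholding of payment becomes due.

2030-08-07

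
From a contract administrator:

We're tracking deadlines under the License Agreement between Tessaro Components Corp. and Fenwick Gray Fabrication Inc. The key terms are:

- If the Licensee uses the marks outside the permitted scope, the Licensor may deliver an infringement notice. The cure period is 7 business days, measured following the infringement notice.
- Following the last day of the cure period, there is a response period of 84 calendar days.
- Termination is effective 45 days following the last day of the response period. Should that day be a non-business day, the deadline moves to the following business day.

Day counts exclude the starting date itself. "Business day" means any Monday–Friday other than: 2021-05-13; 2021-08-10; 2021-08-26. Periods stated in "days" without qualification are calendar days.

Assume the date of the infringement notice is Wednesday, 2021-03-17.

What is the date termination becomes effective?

The last day of the cure period: 7 business days after Wednesday, 2021-03-17, skipping weekends — Mar 18, Mar 19, Mar 22, Mar 23, Mar 24, Mar 25, Mar 26 — lands on Friday, 2021-03-26.
Adding 84 calendar days to 2021-03-26 gives 2021-06-18, which is the last day of the response period.
The date termination becomes effective: 45 calendar days after 2021-06-18 is 2021-08-02. 2021-08-02 is a Monday and is not a listed holiday, so no roll-forward applies.

2021-08-02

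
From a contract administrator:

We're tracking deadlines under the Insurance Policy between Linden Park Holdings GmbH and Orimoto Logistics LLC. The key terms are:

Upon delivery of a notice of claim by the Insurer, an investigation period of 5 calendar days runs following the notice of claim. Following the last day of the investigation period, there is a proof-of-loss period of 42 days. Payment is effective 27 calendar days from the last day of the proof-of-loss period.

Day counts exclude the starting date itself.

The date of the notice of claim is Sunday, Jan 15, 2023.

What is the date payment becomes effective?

Adding 5 calendar days to Jan 15, 2023 gives Jan 20, 2023, which is the last day of the investigation period.
The last day of the proof-of-loss period: Jan 20, 2023 + 42 days = Mar 3, 2023.
The date payment becomes effective: Mar 3, 2023 + 27 days = Mar 30, 2023.

Mar 30, 2023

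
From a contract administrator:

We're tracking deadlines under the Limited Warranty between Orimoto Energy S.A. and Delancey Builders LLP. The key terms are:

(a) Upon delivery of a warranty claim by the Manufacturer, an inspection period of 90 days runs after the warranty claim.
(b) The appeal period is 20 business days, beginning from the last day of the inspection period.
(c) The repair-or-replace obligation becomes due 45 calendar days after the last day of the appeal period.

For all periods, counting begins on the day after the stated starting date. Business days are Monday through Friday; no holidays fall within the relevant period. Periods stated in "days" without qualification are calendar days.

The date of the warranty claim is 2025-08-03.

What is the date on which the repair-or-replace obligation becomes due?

The last day of the inspection period: 2025-08-03 + 90 days = 2025-11-01.
The last day of the appeal period: 20 business days after Saturday, 2025-11-01, skipping weekends — Nov 3, Nov 4, Nov 5, Nov 6, …, Nov 26, Nov 27, Nov 28 — lands on Friday, 2025-11-28.
The date on which the repair-or-replace obligation becomes due: 2025-11-28 + 45 days = 2026-01-12.

2026-01-12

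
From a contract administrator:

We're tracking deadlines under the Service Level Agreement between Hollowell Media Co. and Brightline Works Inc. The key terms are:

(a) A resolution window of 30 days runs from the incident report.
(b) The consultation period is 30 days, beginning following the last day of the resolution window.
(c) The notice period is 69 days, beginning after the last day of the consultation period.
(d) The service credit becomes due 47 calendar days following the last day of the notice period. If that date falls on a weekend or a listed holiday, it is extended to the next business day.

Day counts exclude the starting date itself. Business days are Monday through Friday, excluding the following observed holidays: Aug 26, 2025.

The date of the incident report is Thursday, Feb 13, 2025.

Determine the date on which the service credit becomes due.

The last day of the resolution window: 30 calendar days after Feb 13, 2025 is Mar 15, 2025.
Adding 30 calendar days to Mar 15, 2025 gives Apr 14, 2025, which is the last day of the consultation period.
Adding 69 calendar days to Apr 14, 2025 gives Jun 22, 2025, which is the last day of the notice period.
The date on which the service credit becomes due: Jun 22, 2025 + 47 days = Aug 8, 2025. Aug 8, 2025 is a Friday and is not a listed holiday, so no roll-forward applies.

Aug 8, 2025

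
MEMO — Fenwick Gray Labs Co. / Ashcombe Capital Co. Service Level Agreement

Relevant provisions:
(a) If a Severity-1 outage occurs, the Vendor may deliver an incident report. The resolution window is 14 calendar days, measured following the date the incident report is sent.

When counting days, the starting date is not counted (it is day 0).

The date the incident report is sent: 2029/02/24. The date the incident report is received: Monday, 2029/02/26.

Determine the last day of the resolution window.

The last day of the resolution window: 14 calendar days after 2029/02/24 is 2029/03/10.

2029/03/10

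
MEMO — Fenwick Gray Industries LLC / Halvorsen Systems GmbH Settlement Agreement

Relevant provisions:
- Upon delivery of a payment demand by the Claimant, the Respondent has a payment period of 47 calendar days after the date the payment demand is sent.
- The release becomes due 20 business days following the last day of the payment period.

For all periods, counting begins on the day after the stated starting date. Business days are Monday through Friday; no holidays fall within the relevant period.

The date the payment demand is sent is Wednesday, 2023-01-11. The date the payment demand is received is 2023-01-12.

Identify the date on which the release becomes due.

2023-03-27

The last day of the payment period: 47 calendar days after 2023-01-11 is 2023-02-27.
From Monday, 2023-02-27, 20 business days (Feb 28, Mar 1, Mar 2, Mar 3, …, Mar 23, Mar 24, Mar 27, skipping weekends) brings us to Monday, 2023-03-27, which is the date on which the release becomes due.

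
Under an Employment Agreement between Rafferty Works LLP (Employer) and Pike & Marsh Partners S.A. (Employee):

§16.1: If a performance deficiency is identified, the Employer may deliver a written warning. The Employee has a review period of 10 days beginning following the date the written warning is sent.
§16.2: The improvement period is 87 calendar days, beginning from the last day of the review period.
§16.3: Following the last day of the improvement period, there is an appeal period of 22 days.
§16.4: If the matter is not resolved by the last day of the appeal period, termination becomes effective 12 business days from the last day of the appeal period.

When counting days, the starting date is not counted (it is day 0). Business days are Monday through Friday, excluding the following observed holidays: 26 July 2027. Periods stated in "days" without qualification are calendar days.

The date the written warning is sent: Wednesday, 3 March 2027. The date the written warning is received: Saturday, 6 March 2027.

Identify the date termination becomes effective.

16 July 2027

The last day of the review period: 10 calendar days after 3 March 2027 is 13 March 2027.
The last day of the improvement period: 13 March 2027 + 87 days = 8 June 2027.
The last day of the appeal period: 8 June 2027 + 22 days = 30 June 2027.
The date termination becomes effective: counting 12 business days from Wednesday, 30 June 2027 (Jul 1, Jul 2, Jul 5, Jul 6, …, Jul 14, Jul 15, Jul 16, skipping weekends) reaches Friday, 16 July 2027.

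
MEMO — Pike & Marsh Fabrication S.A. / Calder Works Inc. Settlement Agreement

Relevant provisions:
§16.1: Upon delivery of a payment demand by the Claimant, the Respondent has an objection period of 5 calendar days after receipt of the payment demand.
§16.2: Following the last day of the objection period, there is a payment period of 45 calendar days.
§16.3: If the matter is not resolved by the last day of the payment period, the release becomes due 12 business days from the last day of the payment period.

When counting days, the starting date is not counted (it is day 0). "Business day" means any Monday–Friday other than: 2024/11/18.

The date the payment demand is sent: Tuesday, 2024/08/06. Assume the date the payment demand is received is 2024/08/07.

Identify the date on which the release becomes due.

The last day of the objection period: 2024/08/07 + 5 days = 2024/08/12.
Adding 45 calendar days to 2024/08/12 gives 2024/09/26, which is the last day of the payment period.
From Thursday, 2024/09/26, 12 business days (Sep 27, Sep 30, Oct 1, Oct 2, …, Oct 10, Oct 11, Oct 14, skipping weekends) brings us to Monday, 2024/10/14, which is the date on which the release becomes due.

2024/10/14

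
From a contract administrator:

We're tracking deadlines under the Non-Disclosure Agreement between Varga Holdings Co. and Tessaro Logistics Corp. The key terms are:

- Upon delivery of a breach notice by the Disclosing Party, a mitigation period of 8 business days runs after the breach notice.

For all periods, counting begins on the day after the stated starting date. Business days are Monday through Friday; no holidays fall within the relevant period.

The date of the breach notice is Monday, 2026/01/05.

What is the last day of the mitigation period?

2026/01/15

The last day of the mitigation period: counting 8 business days from Monday, 2026/01/05 (Jan 6, Jan 7, Jan 8, Jan 9, Jan 12, Jan 13, Jan 14, Jan 15, skipping weekends) reaches Thursday, 2026/01/15.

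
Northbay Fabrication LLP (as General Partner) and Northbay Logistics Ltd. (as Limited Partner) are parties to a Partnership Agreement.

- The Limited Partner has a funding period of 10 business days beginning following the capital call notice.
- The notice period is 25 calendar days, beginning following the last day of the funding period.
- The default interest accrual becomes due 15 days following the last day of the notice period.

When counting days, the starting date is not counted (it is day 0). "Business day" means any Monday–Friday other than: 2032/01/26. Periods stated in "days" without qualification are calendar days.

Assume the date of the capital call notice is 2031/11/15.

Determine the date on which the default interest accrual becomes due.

The last day of the funding period: counting 10 business days from Saturday, 2031/11/15 (Nov 17, Nov 18, Nov 19, Nov 20, Nov 21, Nov 24, Nov 25, Nov 26, Nov 27, Nov 28, skipping weekends) reaches Friday, 2031/11/28.
Adding 25 calendar days to 2031/11/28 gives 2031/12/23, which is the last day of the notice period.
Adding 15 calendar days to 2031/12/23 gives 2032/01/07, which is the date on which the default interest accrual becomes due.

2032/01/07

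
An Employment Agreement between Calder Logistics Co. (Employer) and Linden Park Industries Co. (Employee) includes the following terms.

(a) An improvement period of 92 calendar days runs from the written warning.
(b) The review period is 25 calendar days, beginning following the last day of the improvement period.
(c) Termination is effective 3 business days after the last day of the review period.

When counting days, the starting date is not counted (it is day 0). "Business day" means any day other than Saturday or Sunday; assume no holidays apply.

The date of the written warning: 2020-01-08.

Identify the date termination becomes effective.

The last day of the improvement period: 2020-01-08 + 92 days = 2020-04-09.
The last day of the review period: 25 calendar days after 2020-04-09 is 2020-05-04.
The date termination becomes effective: counting 3 business days from Monday, 2020-05-04 (May 5, May 6, May 7, skipping weekends) reaches Thursday, 2020-05-07.

2020-05-07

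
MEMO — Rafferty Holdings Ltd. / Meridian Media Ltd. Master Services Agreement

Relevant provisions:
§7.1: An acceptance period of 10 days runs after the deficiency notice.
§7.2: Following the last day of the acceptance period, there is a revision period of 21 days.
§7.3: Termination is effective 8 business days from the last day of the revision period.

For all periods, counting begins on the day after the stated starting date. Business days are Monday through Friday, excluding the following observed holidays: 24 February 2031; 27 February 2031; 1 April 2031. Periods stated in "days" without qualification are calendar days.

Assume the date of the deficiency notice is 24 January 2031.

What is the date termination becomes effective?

The last day of the acceptance period: 24 January 2031 + 10 days = 3 February 2031.
The last day of the revision period: 3 February 2031 + 21 days = 24 February 2031.
The date termination becomes effective: counting 8 business days from Monday, 24 February 2031 (Feb 25, Feb 26, Feb 28, Mar 3, Mar 4, Mar 5, Mar 6, Mar 7, skipping weekends and the listed holiday on Feb 27) reaches Friday, 7 March 2031.

7 March 2031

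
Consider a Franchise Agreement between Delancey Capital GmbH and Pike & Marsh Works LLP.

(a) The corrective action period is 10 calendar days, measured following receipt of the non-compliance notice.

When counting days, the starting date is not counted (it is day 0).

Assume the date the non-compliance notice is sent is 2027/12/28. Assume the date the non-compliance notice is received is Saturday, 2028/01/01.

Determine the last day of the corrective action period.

2028/01/11

The last day of the corrective action period: 2028/01/01 + 10 days = 2028/01/11.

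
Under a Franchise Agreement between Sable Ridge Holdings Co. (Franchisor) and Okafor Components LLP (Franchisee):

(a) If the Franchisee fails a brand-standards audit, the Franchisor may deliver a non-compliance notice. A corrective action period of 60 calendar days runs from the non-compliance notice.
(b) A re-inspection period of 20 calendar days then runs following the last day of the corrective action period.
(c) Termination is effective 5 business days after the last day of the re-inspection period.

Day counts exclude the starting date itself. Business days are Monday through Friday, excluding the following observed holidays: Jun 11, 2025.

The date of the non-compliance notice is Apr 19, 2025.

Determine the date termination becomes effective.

Adding 60 calendar days to Apr 19, 2025 gives Jun 18, 2025, which is the last day of the corrective action period.
The last day of the re-inspection period: 20 calendar days after Jun 18, 2025 is Jul 8, 2025.
From Tuesday, Jul 8, 2025, 5 business days (Jul 9, Jul 10, Jul 11, Jul 14, Jul 15, skipping weekends) brings us to Tuesday, Jul 15, 2025, which is the date termination becomes effective.

Jul 15, 2025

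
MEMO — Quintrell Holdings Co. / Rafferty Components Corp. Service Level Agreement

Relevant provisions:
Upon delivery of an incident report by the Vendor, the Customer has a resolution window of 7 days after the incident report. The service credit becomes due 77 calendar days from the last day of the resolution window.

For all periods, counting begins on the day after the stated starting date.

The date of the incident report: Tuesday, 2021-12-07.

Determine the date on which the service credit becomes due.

2022-03-01

The last day of the resolution window: 2021-12-07 + 7 days = 2021-12-14.
Adding 77 calendar days to 2021-12-14 gives 2022-03-01, which is the date on which the service credit becomes due.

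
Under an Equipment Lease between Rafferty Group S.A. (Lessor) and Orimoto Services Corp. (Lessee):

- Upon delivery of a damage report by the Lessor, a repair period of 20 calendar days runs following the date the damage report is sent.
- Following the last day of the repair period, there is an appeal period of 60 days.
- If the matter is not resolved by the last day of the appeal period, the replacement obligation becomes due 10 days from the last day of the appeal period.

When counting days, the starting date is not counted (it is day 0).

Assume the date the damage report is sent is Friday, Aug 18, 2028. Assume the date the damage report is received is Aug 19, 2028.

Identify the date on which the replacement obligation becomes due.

The last day of the repair period: 20 calendar days after Aug 18, 2028 is Sep 7, 2028.
The last day of the appeal period: Sep 7, 2028 + 60 days = Nov 6, 2028.
The date on which the replacement obligation becomes due: Nov 6, 2028 + 10 days = Nov 16, 2028.

Nov 16, 2028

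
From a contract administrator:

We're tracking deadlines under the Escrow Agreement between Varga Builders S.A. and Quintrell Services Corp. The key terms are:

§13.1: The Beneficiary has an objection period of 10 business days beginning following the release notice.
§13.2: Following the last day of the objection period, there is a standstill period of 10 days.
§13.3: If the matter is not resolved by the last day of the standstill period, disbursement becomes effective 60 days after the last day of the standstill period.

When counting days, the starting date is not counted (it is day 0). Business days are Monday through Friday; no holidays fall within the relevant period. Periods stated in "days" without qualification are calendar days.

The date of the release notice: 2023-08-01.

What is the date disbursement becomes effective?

From Tuesday, 2023-08-01, 10 business days (Aug 2, Aug 3, Aug 4, Aug 7, Aug 8, Aug 9, Aug 10, Aug 11, Aug 14, Aug 15, skipping weekends) brings us to Tuesday, 2023-08-15, which is the last day of the objection period.
The last day of the standstill period: 10 calendar days after 2023-08-15 is 2023-08-25.
The date disbursement becomes effective: 2023-08-25 + 60 days = 2023-10-24.

2023-10-24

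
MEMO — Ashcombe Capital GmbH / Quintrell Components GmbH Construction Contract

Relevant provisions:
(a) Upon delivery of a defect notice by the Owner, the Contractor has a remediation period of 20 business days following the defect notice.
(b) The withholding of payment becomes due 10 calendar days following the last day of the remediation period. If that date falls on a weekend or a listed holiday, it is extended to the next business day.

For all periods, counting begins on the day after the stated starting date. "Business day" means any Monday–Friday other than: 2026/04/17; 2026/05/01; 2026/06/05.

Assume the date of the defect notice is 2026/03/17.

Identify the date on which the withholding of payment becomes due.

The last day of the remediation period: 20 business days after Tuesday, 2026/03/17, skipping weekends — Mar 18, Mar 19, Mar 20, Mar 23, …, Apr 10, Apr 13, Apr 14 — lands on Tuesday, 2026/04/14.
The date on which the withholding of payment becomes due: 10 calendar days after 2026/04/14 is 2026/04/24. 2026/04/24 is a Friday and is not a listed holiday, so no roll-forward applies.

2026/04/24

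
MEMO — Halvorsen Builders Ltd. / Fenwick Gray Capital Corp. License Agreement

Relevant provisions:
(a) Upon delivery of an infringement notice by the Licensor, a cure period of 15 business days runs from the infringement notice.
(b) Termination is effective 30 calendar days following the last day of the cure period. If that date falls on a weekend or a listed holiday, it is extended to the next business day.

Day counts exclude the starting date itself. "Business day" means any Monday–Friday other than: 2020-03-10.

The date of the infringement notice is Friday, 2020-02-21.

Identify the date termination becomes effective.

2020-04-15

The last day of the cure period: 15 business days after Friday, 2020-02-21, skipping weekends and the listed holiday on Mar 10 — Feb 24, Feb 25, Feb 26, Feb 27, …, Mar 12, Mar 13, Mar 16 — lands on Monday, 2020-03-16.
Adding 30 calendar days to 2020-03-16 gives 2020-04-15, which is the date termination becomes effective. 2020-04-15 is a Wednesday and is not a listed holiday, so no roll-forward applies.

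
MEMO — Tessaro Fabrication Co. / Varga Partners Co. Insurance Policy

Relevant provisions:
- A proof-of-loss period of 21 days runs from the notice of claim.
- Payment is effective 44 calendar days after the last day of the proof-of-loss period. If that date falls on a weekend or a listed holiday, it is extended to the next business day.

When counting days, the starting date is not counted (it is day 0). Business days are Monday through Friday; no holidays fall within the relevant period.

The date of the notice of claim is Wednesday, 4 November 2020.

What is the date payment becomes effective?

The last day of the proof-of-loss period: 4 November 2020 + 21 days = 25 November 2020.
The date payment becomes effective: 25 November 2020 + 44 days = 8 January 2021. 8 January 2021 is a Friday, so no roll-forward applies.

8 January 2021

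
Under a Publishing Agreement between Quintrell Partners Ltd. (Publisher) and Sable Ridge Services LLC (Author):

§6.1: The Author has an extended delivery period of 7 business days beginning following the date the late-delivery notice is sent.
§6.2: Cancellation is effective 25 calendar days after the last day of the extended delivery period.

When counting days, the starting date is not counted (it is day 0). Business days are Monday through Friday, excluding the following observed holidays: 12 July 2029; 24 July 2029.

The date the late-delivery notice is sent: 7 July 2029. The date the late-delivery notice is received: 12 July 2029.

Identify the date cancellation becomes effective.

The last day of the extended delivery period: counting 7 business days from Saturday, 7 July 2029 (Jul 9, Jul 10, Jul 11, Jul 13, Jul 16, Jul 17, Jul 18, skipping weekends and the listed holiday on Jul 12) reaches Wednesday, 18 July 2029.
The date cancellation becomes effective: 18 July 2029 + 25 days = 12 August 2029.

12 August 2029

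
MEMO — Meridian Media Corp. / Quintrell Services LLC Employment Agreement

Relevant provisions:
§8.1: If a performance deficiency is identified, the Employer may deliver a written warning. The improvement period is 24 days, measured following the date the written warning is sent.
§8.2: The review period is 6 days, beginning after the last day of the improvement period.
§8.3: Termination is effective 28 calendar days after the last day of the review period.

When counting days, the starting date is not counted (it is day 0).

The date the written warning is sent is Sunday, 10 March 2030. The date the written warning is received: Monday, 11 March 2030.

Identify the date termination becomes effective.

The last day of the improvement period: 10 March 2030 + 24 days = 3 April 2030.
The last day of the review period: 3 April 2030 + 6 days = 9 April 2030.
Adding 28 calendar days to 9 April 2030 gives 7 May 2030, which is the date termination becomes effective.

7 May 2030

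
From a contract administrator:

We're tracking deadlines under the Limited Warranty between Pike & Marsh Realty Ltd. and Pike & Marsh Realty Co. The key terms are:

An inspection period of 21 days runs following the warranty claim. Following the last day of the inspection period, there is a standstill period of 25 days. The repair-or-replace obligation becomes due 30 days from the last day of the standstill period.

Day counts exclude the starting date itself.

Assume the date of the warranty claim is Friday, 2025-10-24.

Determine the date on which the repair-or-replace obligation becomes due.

2026-01-08

Adding 21 calendar days to 2025-10-24 gives 2025-11-14, which is the last day of the inspection period.
Adding 25 calendar days to 2025-11-14 gives 2025-12-09, which is the last day of the standstill period.
Adding 30 calendar days to 2025-12-09 gives 2026-01-08, which is the date on which the repair-or-replace obligation becomes due.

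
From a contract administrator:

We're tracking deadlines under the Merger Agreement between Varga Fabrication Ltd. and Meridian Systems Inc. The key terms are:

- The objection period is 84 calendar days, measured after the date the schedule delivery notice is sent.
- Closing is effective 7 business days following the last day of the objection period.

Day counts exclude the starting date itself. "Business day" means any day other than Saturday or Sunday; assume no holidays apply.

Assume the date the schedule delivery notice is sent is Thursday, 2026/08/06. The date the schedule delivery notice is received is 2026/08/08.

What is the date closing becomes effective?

2026/11/09

The last day of the objection period: 2026/08/06 + 84 days = 2026/10/29.
The date closing becomes effective: 7 business days after Thursday, 2026/10/29, skipping weekends — Oct 30, Nov 2, Nov 3, Nov 4, Nov 5, Nov 6, Nov 9 — lands on Monday, 2026/11/09.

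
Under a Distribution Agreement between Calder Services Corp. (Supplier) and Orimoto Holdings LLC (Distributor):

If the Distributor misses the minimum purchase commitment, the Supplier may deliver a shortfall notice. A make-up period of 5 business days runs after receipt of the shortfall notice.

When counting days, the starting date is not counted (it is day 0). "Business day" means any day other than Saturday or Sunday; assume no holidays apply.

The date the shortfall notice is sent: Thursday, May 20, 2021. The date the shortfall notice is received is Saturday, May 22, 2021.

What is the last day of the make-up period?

The last day of the make-up period: 5 business days after Saturday, May 22, 2021, skipping weekends — May 24, May 25, May 26, May 27, May 28 — lands on Friday, May 28, 2021.

May 28, 2021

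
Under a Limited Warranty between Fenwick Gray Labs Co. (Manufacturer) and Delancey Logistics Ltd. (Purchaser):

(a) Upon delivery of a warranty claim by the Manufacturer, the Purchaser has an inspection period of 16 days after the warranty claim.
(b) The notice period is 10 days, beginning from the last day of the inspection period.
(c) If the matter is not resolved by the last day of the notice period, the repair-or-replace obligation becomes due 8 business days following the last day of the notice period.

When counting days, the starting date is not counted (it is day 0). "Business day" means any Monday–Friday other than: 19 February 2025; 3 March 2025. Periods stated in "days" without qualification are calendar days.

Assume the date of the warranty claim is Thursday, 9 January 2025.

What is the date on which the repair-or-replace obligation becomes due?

Adding 16 calendar days to 9 January 2025 gives 25 January 2025, which is the last day of the inspection period.
The last day of the notice period: 10 calendar days after 25 January 2025 is 4 February 2025.
From Tuesday, 4 February 2025, 8 business days (Feb 5, Feb 6, Feb 7, Feb 10, Feb 11, Feb 12, Feb 13, Feb 14, skipping weekends) brings us to Friday, 14 February 2025, which is the date on which the repair-or-replace obligation becomes due.

14 February 2025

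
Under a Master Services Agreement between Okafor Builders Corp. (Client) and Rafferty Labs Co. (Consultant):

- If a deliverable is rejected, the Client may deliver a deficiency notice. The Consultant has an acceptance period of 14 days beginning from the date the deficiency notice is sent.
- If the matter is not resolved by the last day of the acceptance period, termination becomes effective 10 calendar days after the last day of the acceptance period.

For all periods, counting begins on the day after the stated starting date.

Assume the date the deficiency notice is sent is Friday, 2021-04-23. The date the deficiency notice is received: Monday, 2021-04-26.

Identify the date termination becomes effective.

Adding 14 calendar days to 2021-04-23 gives 2021-05-07, which is the last day of the acceptance period.
The date termination becomes effective: 10 calendar days after 2021-05-07 is 2021-05-17.

2021-05-17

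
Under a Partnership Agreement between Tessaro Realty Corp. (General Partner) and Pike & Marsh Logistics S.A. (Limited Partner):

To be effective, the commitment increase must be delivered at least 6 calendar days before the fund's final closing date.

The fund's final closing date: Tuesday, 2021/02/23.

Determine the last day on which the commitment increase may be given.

2021/02/23 minus 6 days is 2021/02/17.

2021/02/17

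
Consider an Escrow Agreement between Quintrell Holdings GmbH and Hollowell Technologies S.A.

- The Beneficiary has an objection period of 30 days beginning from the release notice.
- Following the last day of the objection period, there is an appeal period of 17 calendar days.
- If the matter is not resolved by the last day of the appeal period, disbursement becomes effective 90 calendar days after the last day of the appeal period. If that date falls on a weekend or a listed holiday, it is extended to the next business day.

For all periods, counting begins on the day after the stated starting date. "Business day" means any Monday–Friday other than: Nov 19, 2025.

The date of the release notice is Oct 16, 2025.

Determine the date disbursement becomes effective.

Adding 30 calendar days to Oct 16, 2025 gives Nov 15, 2025, which is the last day of the objection period.
Adding 17 calendar days to Nov 15, 2025 gives Dec 2, 2025, which is the last day of the appeal period.
Adding 90 calendar days to Dec 2, 2025 gives Mar 2, 2026, which is the date disbursement becomes effective. Mar 2, 2026 is a Monday and is not a listed holiday, so no roll-forward applies.

Mar 2, 2026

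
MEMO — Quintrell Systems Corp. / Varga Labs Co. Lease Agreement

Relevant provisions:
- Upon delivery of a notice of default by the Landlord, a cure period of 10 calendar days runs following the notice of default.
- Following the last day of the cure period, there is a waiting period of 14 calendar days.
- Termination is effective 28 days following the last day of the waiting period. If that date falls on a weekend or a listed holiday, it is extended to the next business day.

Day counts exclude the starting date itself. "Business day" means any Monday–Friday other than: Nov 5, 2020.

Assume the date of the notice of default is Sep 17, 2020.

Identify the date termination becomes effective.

Nov 9, 2020

Adding 10 calendar days to Sep 17, 2020 gives Sep 27, 2020, which is the last day of the cure period.
The last day of the waiting period: Sep 27, 2020 + 14 days = Oct 11, 2020.
The date termination becomes effective: 28 calendar days after Oct 11, 2020 is Nov 8, 2020. That falls on a Sunday, so it rolls to the next business day, Monday, Nov 9, 2020.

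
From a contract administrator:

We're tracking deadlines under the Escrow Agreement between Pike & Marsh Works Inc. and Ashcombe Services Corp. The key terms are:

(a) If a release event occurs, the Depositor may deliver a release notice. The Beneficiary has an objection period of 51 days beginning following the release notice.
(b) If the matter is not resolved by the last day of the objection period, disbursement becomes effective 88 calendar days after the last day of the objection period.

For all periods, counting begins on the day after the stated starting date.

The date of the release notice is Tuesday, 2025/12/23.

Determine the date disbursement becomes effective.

The last day of the objection period: 51 calendar days after 2025/12/23 is 2026/02/12.
Adding 88 calendar days to 2026/02/12 gives 2026/05/11, which is the date disbursement becomes effective.

2026/05/11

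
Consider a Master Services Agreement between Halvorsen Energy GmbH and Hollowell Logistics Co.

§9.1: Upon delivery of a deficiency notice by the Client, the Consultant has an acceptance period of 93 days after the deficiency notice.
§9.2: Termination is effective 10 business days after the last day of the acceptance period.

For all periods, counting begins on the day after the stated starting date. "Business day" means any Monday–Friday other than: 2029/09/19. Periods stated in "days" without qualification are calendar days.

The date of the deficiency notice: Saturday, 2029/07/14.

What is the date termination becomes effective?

2029/10/29

The last day of the acceptance period: 2029/07/14 + 93 days = 2029/10/15.
The date termination becomes effective: 10 business days after Monday, 2029/10/15, skipping weekends — Oct 16, Oct 17, Oct 18, Oct 19, Oct 22, Oct 23, Oct 24, Oct 25, Oct 26, Oct 29 — lands on Monday, 2029/10/29.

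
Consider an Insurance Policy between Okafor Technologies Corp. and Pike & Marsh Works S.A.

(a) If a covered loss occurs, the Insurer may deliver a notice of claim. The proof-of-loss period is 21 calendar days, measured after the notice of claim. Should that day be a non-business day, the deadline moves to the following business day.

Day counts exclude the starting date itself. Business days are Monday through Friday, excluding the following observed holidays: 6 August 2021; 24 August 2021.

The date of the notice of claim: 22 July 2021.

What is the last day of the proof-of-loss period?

12 August 2021

Adding 21 calendar days to 22 July 2021 gives 12 August 2021, which is the last day of the proof-of-loss period. 12 August 2021 is a Thursday and is not a listed holiday, so no roll-forward applies.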